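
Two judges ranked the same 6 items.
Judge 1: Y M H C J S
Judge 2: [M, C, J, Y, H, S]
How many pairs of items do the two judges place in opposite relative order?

5

Assign each item its position (1..6) in the first ordering, then rewrite the second ordering as that position sequence:
positions: Y→1, M→2, H→3, C→4, J→5, S→6
second ordering as positions: [2, 4, 5, 1, 3, 6]
Discordant pairs = inversions in this position sequence.
2: 1 → 1
4: 1, 3 → 2
5: 1, 3 → 2
1: 0
3: 0
6: 0
Total: 1 + 2 + 2 + 0 + 0 + 0 = 5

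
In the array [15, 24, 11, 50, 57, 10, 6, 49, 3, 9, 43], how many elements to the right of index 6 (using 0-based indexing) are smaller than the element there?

The element at index 6 is 6.
Elements after it: 49, 3, 9, 43
Those smaller than 6: 3

1 such element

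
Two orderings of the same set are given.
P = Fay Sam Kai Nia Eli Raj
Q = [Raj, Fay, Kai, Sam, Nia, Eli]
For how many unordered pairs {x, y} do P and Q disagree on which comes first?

6

Assign each item its position (1..6) in the first ordering, then rewrite the second ordering as that position sequence:
positions: Fay→1, Sam→2, Kai→3, Nia→4, Eli→5, Raj→6
second ordering as positions: [6, 1, 3, 2, 4, 5]
Discordant pairs = inversions in this position sequence.
6: 1, 3, 2, 4, 5 → 5
1: 0
3: 2 → 1
2: 0
4: 0
5: 0
Total: 5 + 0 + 1 + 0 + 0 + 0 = 6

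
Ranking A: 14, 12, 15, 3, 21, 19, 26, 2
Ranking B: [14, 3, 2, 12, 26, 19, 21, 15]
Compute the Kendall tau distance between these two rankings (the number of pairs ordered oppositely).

Assign each item its position (1..8) in the first ordering, then rewrite the second ordering as that position sequence:
positions: 14→1, 12→2, 15→3, 3→4, 21→5, 19→6, 26→7, 2→8
second ordering as positions: [1, 4, 8, 2, 7, 6, 5, 3]
Discordant pairs = inversions in this position sequence.
1: 0
4: 2, 3 → 2
8: 2, 7, 6, 5, 3 → 5
2: 0
7: 6, 5, 3 → 3
6: 5, 3 → 2
5: 3 → 1
3: 0
Total: 0 + 2 + 5 + 0 + 3 + 2 + 1 + 0 = 13

13 discordant pairs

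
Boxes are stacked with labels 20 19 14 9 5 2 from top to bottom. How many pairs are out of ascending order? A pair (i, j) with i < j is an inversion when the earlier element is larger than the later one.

For each element, count later entries that are smaller:
20 → 19, 14, 9, 5, 2 → 5
19 → 14, 9, 5, 2 → 4
14 → 9, 5, 2 → 3
9 → 5, 2 → 2
5 → 2 → 1
2 → none → 0
Sum: 5 + 4 + 3 + 2 + 1 + 0 = 15

15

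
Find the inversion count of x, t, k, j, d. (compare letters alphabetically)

Count, for each position, how many later elements it exceeds:
x → t, k, j, d → 4
t → k, j, d → 3
k → j, d → 2
j → d → 1
d → none → 0
Sum: 4 + 3 + 2 + 1 + 0 = 10

Inversions: 10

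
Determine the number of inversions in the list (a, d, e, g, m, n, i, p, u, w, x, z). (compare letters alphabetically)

Element-by-element contributions:
a: 0
d: 0
e: 0
g: 0
m: 1
n: 1
i: 0
p: 0
u: 0
w: 0
x: 0
z: 0
Sum: 0 + 0 + 0 + 0 + 1 + 1 + 0 + 0 + 0 + 0 + 0 + 0 = 2

Out-of-order pairs: 2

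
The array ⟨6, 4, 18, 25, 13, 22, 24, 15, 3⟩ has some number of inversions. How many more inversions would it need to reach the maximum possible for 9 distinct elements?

Maximum inversions for 9 distinct elements is C(9, 2) = 9·8/2 = 36.
Current inversions — for each element, count later smaller elements:
6: 2
4: 1
18: 3
25: 5
13: 1
22: 2
24: 2
15: 1
3: 0
Current total: 2 + 1 + 3 + 5 + 1 + 2 + 2 + 1 + 0 = 17
Shortfall: 36 − 17 = 19

19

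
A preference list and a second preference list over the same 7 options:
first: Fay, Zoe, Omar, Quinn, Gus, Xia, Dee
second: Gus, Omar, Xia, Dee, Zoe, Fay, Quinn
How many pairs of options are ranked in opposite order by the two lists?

Assign each item its position (1..7) in the first ordering, then rewrite the second ordering as that position sequence:
positions: Fay→1, Zoe→2, Omar→3, Quinn→4, Gus→5, Xia→6, Dee→7
second ordering as positions: [5, 3, 6, 7, 2, 1, 4]
Discordant pairs = inversions in this position sequence.
5: 3, 2, 1, 4 → 4
3: 2, 1 → 2
6: 2, 1, 4 → 3
7: 2, 1, 4 → 3
2: 1 → 1
1: 0
4: 0
Total: 4 + 2 + 3 + 3 + 1 + 0 + 0 = 13

13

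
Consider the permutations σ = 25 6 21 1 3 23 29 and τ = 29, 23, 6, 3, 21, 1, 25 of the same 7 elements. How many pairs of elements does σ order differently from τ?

17

Assign each item its position (1..7) in the first ordering, then rewrite the second ordering as that position sequence:
positions: 25→1, 6→2, 21→3, 1→4, 3→5, 23→6, 29→7
second ordering as positions: [7, 6, 2, 5, 3, 4, 1]
Discordant pairs = inversions in this position sequence.
7: 6, 2, 5, 3, 4, 1 → 6
6: 2, 5, 3, 4, 1 → 5
2: 1 → 1
5: 3, 4, 1 → 3
3: 1 → 1
4: 1 → 1
1: 0
Total: 6 + 5 + 1 + 3 + 1 + 1 + 0 = 17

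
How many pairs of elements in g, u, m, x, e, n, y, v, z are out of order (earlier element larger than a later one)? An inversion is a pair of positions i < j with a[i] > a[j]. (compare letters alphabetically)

For each element, count later entries that are smaller:
g: 1
u: 3
m: 1
x: 3
e: 0
n: 0
y: 1
v: 0
z: 0
Sum: 1 + 3 + 1 + 3 + 0 + 0 + 1 + 0 + 0 = 9

9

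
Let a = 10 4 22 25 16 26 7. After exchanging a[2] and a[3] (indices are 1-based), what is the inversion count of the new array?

Positions 2 and 3 hold 4 and 22; after swapping, the array is [10, 22, 4, 25, 16, 26, 7].
Count, for each position, how many later elements it exceeds:
10 → 4, 7 → 2
22 → 4, 16, 7 → 3
4 → none → 0
25 → 16, 7 → 2
16 → 7 → 1
26 → 7 → 1
7 → none → 0
Sum: 2 + 3 + 0 + 2 + 1 + 1 + 0 = 9

9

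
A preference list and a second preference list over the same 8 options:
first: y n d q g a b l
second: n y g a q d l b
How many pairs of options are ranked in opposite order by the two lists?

Assign each item its position (1..8) in the first ordering, then rewrite the second ordering as that position sequence:
positions: y→1, n→2, d→3, q→4, g→5, a→6, b→7, l→8
second ordering as positions: [2, 1, 5, 6, 4, 3, 8, 7]
Discordant pairs = inversions in this position sequence.
2: 1 → 1
1: 0
5: 4, 3 → 2
6: 4, 3 → 2
4: 3 → 1
3: 0
8: 7 → 1
7: 0
Total: 1 + 0 + 2 + 2 + 1 + 0 + 1 + 0 = 7

7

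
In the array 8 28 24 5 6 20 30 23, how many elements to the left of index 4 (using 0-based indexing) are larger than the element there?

The element at index 4 is 6.
Elements before it: 8, 28, 24, 5
Those larger than 6: 8, 28, 24

3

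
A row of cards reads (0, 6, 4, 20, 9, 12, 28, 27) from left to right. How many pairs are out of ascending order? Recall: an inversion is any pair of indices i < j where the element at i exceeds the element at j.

4

For each element, count later entries that are smaller:
0 → none → 0
6 → 4 → 1
4 → none → 0
20 → 9, 12 → 2
9 → none → 0
12 → none → 0
28 → 27 → 1
27 → none → 0
Sum: 0 + 1 + 0 + 2 + 0 + 0 + 1 + 0 = 4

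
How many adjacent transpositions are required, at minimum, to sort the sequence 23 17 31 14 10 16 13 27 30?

Minimum adjacent swaps = number of inversions (each swap of adjacent out-of-order elements removes one inversion and no swap can remove more).
Count inversions — for each element, later elements that are smaller:
23: 17, 14, 10, 16, 13 → 5
17: 14, 10, 16, 13 → 4
31: 14, 10, 16, 13, 27, 30 → 6
14: 10, 13 → 2
10: none → 0
16: 13 → 1
13: none → 0
27: none → 0
30: none → 0
Total inversions: 5 + 4 + 6 + 2 + 0 + 1 + 0 + 0 + 0 = 18

There are 18 swaps.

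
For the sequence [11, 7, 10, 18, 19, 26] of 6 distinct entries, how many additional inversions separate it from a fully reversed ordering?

13 inversions short

Maximum inversions for 6 distinct elements is C(6, 2) = 6·5/2 = 15.
Current inversions — for each element, count later smaller elements:
11: 2
7: 0
10: 0
18: 0
19: 0
26: 0
Current total: 2 + 0 + 0 + 0 + 0 + 0 = 2
Shortfall: 15 − 2 = 13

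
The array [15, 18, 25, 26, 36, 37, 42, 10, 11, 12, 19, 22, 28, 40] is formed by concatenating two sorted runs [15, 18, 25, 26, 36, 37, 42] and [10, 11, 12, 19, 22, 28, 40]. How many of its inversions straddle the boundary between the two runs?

35 cross-inversions

Count, for every r in R, how many entries of L exceed r:
r = 10: 15, 18, 25, 26, 36, 37, 42 → 7
r = 11: 15, 18, 25, 26, 36, 37, 42 → 7
r = 12: 15, 18, 25, 26, 36, 37, 42 → 7
r = 19: 25, 26, 36, 37, 42 → 5
r = 22: 25, 26, 36, 37, 42 → 5
r = 28: 36, 37, 42 → 3
r = 40: 42 → 1
Cross-inversions: 7 + 7 + 7 + 5 + 5 + 3 + 1 = 35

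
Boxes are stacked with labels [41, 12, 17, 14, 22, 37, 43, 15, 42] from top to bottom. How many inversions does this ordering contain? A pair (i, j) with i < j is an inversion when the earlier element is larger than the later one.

Count, for each position, how many later elements it exceeds:
41 → 12, 17, 14, 22, 37, 15 → 6
12 → none → 0
17 → 14, 15 → 2
14 → none → 0
22 → 15 → 1
37 → 15 → 1
43 → 15, 42 → 2
15 → none → 0
42 → none → 0
Sum: 6 + 0 + 2 + 0 + 1 + 1 + 2 + 0 + 0 = 12

Out-of-order pairs: 12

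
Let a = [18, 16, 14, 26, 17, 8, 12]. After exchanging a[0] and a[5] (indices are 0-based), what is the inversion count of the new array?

Positions 0 and 5 hold 18 and 8; after swapping, the array is [8, 16, 14, 26, 17, 18, 12].
Sweep left to right; for each value list the smaller values that follow it:
8 → none → 0
16 → 14, 12 → 2
14 → 12 → 1
26 → 17, 18, 12 → 3
17 → 12 → 1
18 → 12 → 1
12 → none → 0
Sum: 0 + 2 + 1 + 3 + 1 + 1 + 0 = 8

8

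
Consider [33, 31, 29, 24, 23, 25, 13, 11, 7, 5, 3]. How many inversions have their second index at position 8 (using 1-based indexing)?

The element at index 8 is 11.
Elements before it: 33, 31, 29, 24, 23, 25, 13
Those larger than 11: 33, 31, 29, 24, 23, 25, 13

7 such elements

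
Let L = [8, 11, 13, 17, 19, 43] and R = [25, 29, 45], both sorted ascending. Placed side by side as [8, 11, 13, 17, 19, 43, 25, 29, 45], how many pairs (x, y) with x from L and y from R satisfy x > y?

2

For each element r of the right run, count left-run elements greater than r:
r = 25: 43 → 1
r = 29: 43 → 1
r = 45: none → 0
Cross-inversions: 1 + 1 + 0 = 2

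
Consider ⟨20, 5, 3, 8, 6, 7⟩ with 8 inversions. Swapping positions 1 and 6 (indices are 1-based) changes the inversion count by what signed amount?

-3

Positions 1 and 6 hold 20 and 7; after swapping, the array is [7, 5, 3, 8, 6, 20].
For each element, count later entries that are smaller:
7 → 5, 3, 6 → 3
5 → 3 → 1
3 → none → 0
8 → 6 → 1
6 → none → 0
20 → none → 0
Sum: 3 + 1 + 0 + 1 + 0 + 0 = 5
Change: 5 − 8 = -3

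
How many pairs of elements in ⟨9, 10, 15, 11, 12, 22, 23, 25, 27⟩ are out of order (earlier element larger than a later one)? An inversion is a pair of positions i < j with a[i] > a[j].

2 inversions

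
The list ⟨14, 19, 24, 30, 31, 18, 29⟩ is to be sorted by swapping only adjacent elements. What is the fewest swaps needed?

6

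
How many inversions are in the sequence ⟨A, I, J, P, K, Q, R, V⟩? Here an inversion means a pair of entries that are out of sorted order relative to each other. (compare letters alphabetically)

1

For each element, count later entries that are smaller:
A: 0
I: 0
J: 0
P: 1
K: 0
Q: 0
R: 0
V: 0
Sum: 0 + 0 + 0 + 1 + 0 + 0 + 0 + 0 = 1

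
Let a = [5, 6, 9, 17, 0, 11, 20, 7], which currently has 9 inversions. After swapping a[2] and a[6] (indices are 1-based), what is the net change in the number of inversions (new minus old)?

Positions 2 and 6 hold 6 and 11; after swapping, the array is [5, 11, 9, 17, 0, 6, 20, 7].
Element-by-element contributions:
5: 1
11: 4
9: 3
17: 3
0: 0
6: 0
20: 1
7: 0
Sum: 1 + 4 + 3 + 3 + 0 + 0 + 1 + 0 = 12
Change: 12 − 9 = +3

+3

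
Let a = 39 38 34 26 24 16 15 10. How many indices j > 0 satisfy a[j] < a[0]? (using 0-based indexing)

7 such elements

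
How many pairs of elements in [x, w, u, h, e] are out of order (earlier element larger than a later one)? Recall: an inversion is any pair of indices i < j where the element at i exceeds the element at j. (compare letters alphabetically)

10 inversions

Out-of-order index pairs (0-indexed):
(0,1): x > w
(0,2): x > u
(0,3): x > h
(0,4): x > e
(1,2): w > u
(1,3): w > h
(1,4): w > e
(2,3): u > h
(2,4): u > e
(3,4): h > e
That's 10 pairs.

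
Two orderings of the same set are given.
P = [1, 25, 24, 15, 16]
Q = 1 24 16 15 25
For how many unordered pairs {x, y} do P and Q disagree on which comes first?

Disagreeing pairs: 4

Assign each item its position (1..5) in the first ordering, then rewrite the second ordering as that position sequence:
positions: 1→1, 25→2, 24→3, 15→4, 16→5
second ordering as positions: [1, 3, 5, 4, 2]
Discordant pairs = inversions in this position sequence.
1: 0
3: 2 → 1
5: 4, 2 → 2
4: 2 → 1
2: 0
Total: 0 + 1 + 2 + 1 + 0 = 4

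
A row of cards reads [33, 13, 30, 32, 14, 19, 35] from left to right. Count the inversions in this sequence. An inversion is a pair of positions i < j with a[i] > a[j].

9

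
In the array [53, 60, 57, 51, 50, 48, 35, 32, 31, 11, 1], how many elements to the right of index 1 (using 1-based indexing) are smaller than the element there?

8 such elements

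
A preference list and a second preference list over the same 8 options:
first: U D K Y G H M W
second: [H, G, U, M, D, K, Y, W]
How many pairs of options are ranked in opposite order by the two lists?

Assign each item its position (1..8) in the first ordering, then rewrite the second ordering as that position sequence:
positions: U→1, D→2, K→3, Y→4, G→5, H→6, M→7, W→8
second ordering as positions: [6, 5, 1, 7, 2, 3, 4, 8]
Discordant pairs = inversions in this position sequence.
6: 5, 1, 2, 3, 4 → 5
5: 1, 2, 3, 4 → 4
1: 0
7: 2, 3, 4 → 3
2: 0
3: 0
4: 0
8: 0
Total: 5 + 4 + 0 + 3 + 0 + 0 + 0 + 0 = 12

12 pairs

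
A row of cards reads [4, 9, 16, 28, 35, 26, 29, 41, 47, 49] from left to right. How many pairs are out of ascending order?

Element-by-element contributions:
4: 0
9: 0
16: 0
28: 1
35: 2
26: 0
29: 0
41: 0
47: 0
49: 0
Sum: 0 + 0 + 0 + 1 + 2 + 0 + 0 + 0 + 0 + 0 = 3

There are 3 out-of-order pairs.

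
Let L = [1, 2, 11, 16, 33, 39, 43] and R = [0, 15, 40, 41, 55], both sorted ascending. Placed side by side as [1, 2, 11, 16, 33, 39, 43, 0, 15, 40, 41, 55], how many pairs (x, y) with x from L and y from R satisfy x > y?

13

For each element r of the right run, count left-run elements greater than r:
r = 0: 1, 2, 11, 16, 33, 39, 43 → 7
r = 15: 16, 33, 39, 43 → 4
r = 40: 43 → 1
r = 41: 43 → 1
r = 55: none → 0
Cross-inversions: 7 + 4 + 1 + 1 + 0 = 13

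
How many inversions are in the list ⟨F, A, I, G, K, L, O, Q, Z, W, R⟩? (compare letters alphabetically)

5 inversions

Element-by-element contributions:
F → A → 1
A → none → 0
I → G → 1
G → none → 0
K → none → 0
L → none → 0
O → none → 0
Q → none → 0
Z → W, R → 2
W → R → 1
R → none → 0
Sum: 1 + 0 + 1 + 0 + 0 + 0 + 0 + 0 + 2 + 1 + 0 = 5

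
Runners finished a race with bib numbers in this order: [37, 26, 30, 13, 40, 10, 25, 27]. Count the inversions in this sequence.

Inversions: 17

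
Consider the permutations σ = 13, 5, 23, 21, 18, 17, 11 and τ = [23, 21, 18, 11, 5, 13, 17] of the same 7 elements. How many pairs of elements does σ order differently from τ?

10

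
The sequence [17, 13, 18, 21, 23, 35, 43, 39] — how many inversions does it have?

For each element, count later entries that are smaller:
17: 1
13: 0
18: 0
21: 0
23: 0
35: 0
43: 1
39: 0
Sum: 1 + 0 + 0 + 0 + 0 + 0 + 1 + 0 = 2

2 out-of-order pairs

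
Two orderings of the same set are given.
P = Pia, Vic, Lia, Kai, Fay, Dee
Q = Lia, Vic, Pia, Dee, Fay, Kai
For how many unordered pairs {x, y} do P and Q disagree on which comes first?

Assign each item its position (1..6) in the first ordering, then rewrite the second ordering as that position sequence:
positions: Pia→1, Vic→2, Lia→3, Kai→4, Fay→5, Dee→6
second ordering as positions: [3, 2, 1, 6, 5, 4]
Discordant pairs = inversions in this position sequence.
3: 2, 1 → 2
2: 1 → 1
1: 0
6: 5, 4 → 2
5: 4 → 1
4: 0
Total: 2 + 1 + 0 + 2 + 1 + 0 = 6

6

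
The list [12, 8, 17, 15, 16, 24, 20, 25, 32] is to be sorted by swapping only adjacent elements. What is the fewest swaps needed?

4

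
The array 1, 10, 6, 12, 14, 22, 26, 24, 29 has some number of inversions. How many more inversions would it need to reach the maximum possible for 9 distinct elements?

34

Maximum inversions for 9 distinct elements is C(9, 2) = 9·8/2 = 36.
Current inversions — for each element, count later smaller elements:
1: 0
10: 1
6: 0
12: 0
14: 0
22: 0
26: 1
24: 0
29: 0
Current total: 0 + 1 + 0 + 0 + 0 + 0 + 1 + 0 + 0 = 2
Shortfall: 36 − 2 = 34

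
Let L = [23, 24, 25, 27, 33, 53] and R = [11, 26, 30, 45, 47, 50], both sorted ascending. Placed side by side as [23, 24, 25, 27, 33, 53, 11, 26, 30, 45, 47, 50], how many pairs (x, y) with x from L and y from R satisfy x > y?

14

For each element r of the right run, count left-run elements greater than r:
r = 11: 23, 24, 25, 27, 33, 53 → 6
r = 26: 27, 33, 53 → 3
r = 30: 33, 53 → 2
r = 45: 53 → 1
r = 47: 53 → 1
r = 50: 53 → 1
Cross-inversions: 6 + 3 + 2 + 1 + 1 + 1 = 14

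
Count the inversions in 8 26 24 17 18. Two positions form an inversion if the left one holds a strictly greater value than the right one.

Element-by-element contributions:
8 → none → 0
26 → 24, 17, 18 → 3
24 → 17, 18 → 2
17 → none → 0
18 → none → 0
Sum: 0 + 3 + 2 + 0 + 0 = 5

5 inversions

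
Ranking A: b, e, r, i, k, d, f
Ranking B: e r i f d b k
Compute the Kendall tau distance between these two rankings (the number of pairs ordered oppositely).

Assign each item its position (1..7) in the first ordering, then rewrite the second ordering as that position sequence:
positions: b→1, e→2, r→3, i→4, k→5, d→6, f→7
second ordering as positions: [2, 3, 4, 7, 6, 1, 5]
Discordant pairs = inversions in this position sequence.
2: 1 → 1
3: 1 → 1
4: 1 → 1
7: 6, 1, 5 → 3
6: 1, 5 → 2
1: 0
5: 0
Total: 1 + 1 + 1 + 3 + 2 + 0 + 0 = 8

8 discordant pairs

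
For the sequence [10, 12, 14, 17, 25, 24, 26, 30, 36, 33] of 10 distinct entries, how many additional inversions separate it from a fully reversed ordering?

43

Maximum inversions for 10 distinct elements is C(10, 2) = 10·9/2 = 45.
Current inversions — for each element, count later smaller elements:
10: 0
12: 0
14: 0
17: 0
25: 1
24: 0
26: 0
30: 0
36: 1
33: 0
Current total: 0 + 0 + 0 + 0 + 1 + 0 + 0 + 0 + 1 + 0 = 2
Shortfall: 45 − 2 = 43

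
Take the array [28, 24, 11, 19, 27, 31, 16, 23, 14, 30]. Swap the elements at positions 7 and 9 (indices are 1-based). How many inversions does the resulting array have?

Positions 7 and 9 hold 16 and 14; after swapping, the array is [28, 24, 11, 19, 27, 31, 14, 23, 16, 30].
Element-by-element contributions:
28: 7
24: 5
11: 0
19: 2
27: 3
31: 4
14: 0
23: 1
16: 0
30: 0
Sum: 7 + 5 + 0 + 2 + 3 + 4 + 0 + 1 + 0 + 0 = 22

Inversions: 22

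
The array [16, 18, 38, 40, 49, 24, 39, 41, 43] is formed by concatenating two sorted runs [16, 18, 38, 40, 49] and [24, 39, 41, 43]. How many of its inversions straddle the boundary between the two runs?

7

Count, for every r in R, how many entries of L exceed r:
r = 24: 38, 40, 49 → 3
r = 39: 40, 49 → 2
r = 41: 49 → 1
r = 43: 49 → 1
Cross-inversions: 3 + 2 + 1 + 1 = 7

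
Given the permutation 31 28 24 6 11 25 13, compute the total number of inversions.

Inversions: 15

Element-by-element contributions:
31: 6
28: 5
24: 3
6: 0
11: 0
25: 1
13: 0
Sum: 6 + 5 + 3 + 0 + 0 + 1 + 0 = 15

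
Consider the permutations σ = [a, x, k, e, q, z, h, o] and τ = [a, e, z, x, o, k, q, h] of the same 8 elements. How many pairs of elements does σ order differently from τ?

8 discordant pairs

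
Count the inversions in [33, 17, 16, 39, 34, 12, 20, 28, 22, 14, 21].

Element-by-element contributions:
33: 8
17: 3
16: 2
39: 7
34: 6
12: 0
20: 1
28: 3
22: 2
14: 0
21: 0
Sum: 8 + 3 + 2 + 7 + 6 + 0 + 1 + 3 + 2 + 0 + 0 = 32

Out-of-order pairs: 32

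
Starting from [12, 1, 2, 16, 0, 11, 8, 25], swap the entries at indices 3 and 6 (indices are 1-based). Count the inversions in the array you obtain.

12 inversions

Positions 3 and 6 hold 2 and 11; after swapping, the array is [12, 1, 11, 16, 0, 2, 8, 25].
For each element, count later entries that are smaller:
12: 5
1: 1
11: 3
16: 3
0: 0
2: 0
8: 0
25: 0
Sum: 5 + 1 + 3 + 3 + 0 + 0 + 0 + 0 = 12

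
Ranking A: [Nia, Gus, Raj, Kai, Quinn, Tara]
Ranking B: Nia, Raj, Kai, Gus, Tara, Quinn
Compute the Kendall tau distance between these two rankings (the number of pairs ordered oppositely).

Assign each item its position (1..6) in the first ordering, then rewrite the second ordering as that position sequence:
positions: Nia→1, Gus→2, Raj→3, Kai→4, Quinn→5, Tara→6
second ordering as positions: [1, 3, 4, 2, 6, 5]
Discordant pairs = inversions in this position sequence.
1: 0
3: 2 → 1
4: 2 → 1
2: 0
6: 5 → 1
5: 0
Total: 0 + 1 + 1 + 0 + 1 + 0 = 3

3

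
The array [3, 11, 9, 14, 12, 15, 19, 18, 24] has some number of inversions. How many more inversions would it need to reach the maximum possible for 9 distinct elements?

33 inversions short

Maximum inversions for 9 distinct elements is C(9, 2) = 9·8/2 = 36.
Current inversions — for each element, count later smaller elements:
3: 0
11: 1
9: 0
14: 1
12: 0
15: 0
19: 1
18: 0
24: 0
Current total: 0 + 1 + 0 + 1 + 0 + 0 + 1 + 0 + 0 = 3
Shortfall: 36 − 3 = 33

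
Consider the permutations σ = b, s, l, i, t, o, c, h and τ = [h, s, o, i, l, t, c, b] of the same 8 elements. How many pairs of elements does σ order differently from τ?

17

Assign each item its position (1..8) in the first ordering, then rewrite the second ordering as that position sequence:
positions: b→1, s→2, l→3, i→4, t→5, o→6, c→7, h→8
second ordering as positions: [8, 2, 6, 4, 3, 5, 7, 1]
Discordant pairs = inversions in this position sequence.
8: 2, 6, 4, 3, 5, 7, 1 → 7
2: 1 → 1
6: 4, 3, 5, 1 → 4
4: 3, 1 → 2
3: 1 → 1
5: 1 → 1
7: 1 → 1
1: 0
Total: 7 + 1 + 4 + 2 + 1 + 1 + 1 + 0 = 17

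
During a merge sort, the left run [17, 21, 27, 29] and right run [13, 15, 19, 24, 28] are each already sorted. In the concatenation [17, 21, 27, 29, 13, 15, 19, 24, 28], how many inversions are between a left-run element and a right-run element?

14

Take each right-half value and tally the left-half values above it:
r = 13: 17, 21, 27, 29 → 4
r = 15: 17, 21, 27, 29 → 4
r = 19: 21, 27, 29 → 3
r = 24: 27, 29 → 2
r = 28: 29 → 1
Cross-inversions: 4 + 4 + 3 + 2 + 1 = 14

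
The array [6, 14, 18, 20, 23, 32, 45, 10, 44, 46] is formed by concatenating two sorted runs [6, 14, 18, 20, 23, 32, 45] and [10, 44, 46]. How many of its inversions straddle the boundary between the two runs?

For each element r of the right run, count left-run elements greater than r:
r = 10: 14, 18, 20, 23, 32, 45 → 6
r = 44: 45 → 1
r = 46: none → 0
Cross-inversions: 6 + 1 + 0 = 7

There are 7 split inversions.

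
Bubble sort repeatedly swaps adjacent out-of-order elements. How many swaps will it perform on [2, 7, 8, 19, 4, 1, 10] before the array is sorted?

The minimum number of adjacent swaps to sort an array equals its inversion count, since every such swap removes exactly one inversion.
Count inversions — for each element, later elements that are smaller:
2: 1 → 1
7: 4, 1 → 2
8: 4, 1 → 2
19: 4, 1, 10 → 3
4: 1 → 1
1: none → 0
10: none → 0
Total inversions: 1 + 2 + 2 + 3 + 1 + 0 + 0 = 9

9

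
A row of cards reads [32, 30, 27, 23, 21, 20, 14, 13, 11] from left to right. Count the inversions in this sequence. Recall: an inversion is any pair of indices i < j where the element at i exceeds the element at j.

For each element, count later entries that are smaller:
32 → 30, 27, 23, 21, 20, 14, 13, 11 → 8
30 → 27, 23, 21, 20, 14, 13, 11 → 7
27 → 23, 21, 20, 14, 13, 11 → 6
23 → 21, 20, 14, 13, 11 → 5
21 → 20, 14, 13, 11 → 4
20 → 14, 13, 11 → 3
14 → 13, 11 → 2
13 → 11 → 1
11 → none → 0
Sum: 8 + 7 + 6 + 5 + 4 + 3 + 2 + 1 + 0 = 36

36 inversions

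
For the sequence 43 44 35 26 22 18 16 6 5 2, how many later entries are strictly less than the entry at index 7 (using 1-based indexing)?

3

The element at index 7 is 16.
Elements after it: 6, 5, 2
Those smaller than 16: 6, 5, 2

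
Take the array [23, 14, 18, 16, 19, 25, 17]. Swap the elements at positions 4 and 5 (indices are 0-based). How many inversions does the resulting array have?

Positions 4 and 5 hold 19 and 25; after swapping, the array is [23, 14, 18, 16, 25, 19, 17].
For each element, count later entries that are smaller:
23 → 14, 18, 16, 19, 17 → 5
14 → none → 0
18 → 16, 17 → 2
16 → none → 0
25 → 19, 17 → 2
19 → 17 → 1
17 → none → 0
Sum: 5 + 0 + 2 + 0 + 2 + 1 + 0 = 10

10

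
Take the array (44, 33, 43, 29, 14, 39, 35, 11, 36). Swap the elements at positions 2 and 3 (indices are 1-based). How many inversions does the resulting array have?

Positions 2 and 3 hold 33 and 43; after swapping, the array is [44, 43, 33, 29, 14, 39, 35, 11, 36].
Sweep left to right; for each value list the smaller values that follow it:
44: 8
43: 7
33: 3
29: 2
14: 1
39: 3
35: 1
11: 0
36: 0
Sum: 8 + 7 + 3 + 2 + 1 + 3 + 1 + 0 + 0 = 25

25 inversions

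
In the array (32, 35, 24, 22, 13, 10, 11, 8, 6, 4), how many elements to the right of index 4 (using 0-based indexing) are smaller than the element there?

The element at index 4 is 13.
Elements after it: 10, 11, 8, 6, 4
Those smaller than 13: 10, 11, 8, 6, 4

5 such elements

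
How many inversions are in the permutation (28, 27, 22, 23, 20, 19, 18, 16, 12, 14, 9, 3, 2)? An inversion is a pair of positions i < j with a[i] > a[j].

76

Sweep left to right; for each value list the smaller values that follow it:
28 → 27, 22, 23, 20, 19, 18, 16, 12, 14, 9, 3, 2 → 12
27 → 22, 23, 20, 19, 18, 16, 12, 14, 9, 3, 2 → 11
22 → 20, 19, 18, 16, 12, 14, 9, 3, 2 → 9
23 → 20, 19, 18, 16, 12, 14, 9, 3, 2 → 9
20 → 19, 18, 16, 12, 14, 9, 3, 2 → 8
19 → 18, 16, 12, 14, 9, 3, 2 → 7
18 → 16, 12, 14, 9, 3, 2 → 6
16 → 12, 14, 9, 3, 2 → 5
12 → 9, 3, 2 → 3
14 → 9, 3, 2 → 3
9 → 3, 2 → 2
3 → 2 → 1
2 → none → 0
Sum: 12 + 11 + 9 + 9 + 8 + 7 + 6 + 5 + 3 + 3 + 2 + 1 + 0 = 76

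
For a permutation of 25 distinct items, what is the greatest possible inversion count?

Inversions: 300

A reversed (strictly descending) arrangement makes every pair an inversion, giving C(25, 2) inversions.
C(25, 2) = 25·24/2 = 300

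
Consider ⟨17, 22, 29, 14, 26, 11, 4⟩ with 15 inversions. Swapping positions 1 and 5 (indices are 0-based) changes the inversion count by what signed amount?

-3

Positions 1 and 5 hold 22 and 11; after swapping, the array is [17, 11, 29, 14, 26, 22, 4].
Count, for each position, how many later elements it exceeds:
17 → 11, 14, 4 → 3
11 → 4 → 1
29 → 14, 26, 22, 4 → 4
14 → 4 → 1
26 → 22, 4 → 2
22 → 4 → 1
4 → none → 0
Sum: 3 + 1 + 4 + 1 + 2 + 1 + 0 = 12
Change: 12 − 15 = -3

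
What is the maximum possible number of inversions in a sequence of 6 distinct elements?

The maximum occurs when the array is in strictly decreasing order: every one of the C(6, 2) pairs is inverted.
C(6, 2) = 6·5/2 = 15

15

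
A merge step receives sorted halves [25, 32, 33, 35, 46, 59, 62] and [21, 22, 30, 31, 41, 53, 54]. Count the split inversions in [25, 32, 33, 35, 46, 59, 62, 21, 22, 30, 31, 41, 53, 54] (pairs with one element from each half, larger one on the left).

For each element r of the right run, count left-run elements greater than r:
r = 21: 25, 32, 33, 35, 46, 59, 62 → 7
r = 22: 25, 32, 33, 35, 46, 59, 62 → 7
r = 30: 32, 33, 35, 46, 59, 62 → 6
r = 31: 32, 33, 35, 46, 59, 62 → 6
r = 41: 46, 59, 62 → 3
r = 53: 59, 62 → 2
r = 54: 59, 62 → 2
Cross-inversions: 7 + 7 + 6 + 6 + 3 + 2 + 2 = 33

33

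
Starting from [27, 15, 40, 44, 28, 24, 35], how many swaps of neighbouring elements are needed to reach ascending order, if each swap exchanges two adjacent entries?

9

Each adjacent swap fixes exactly one inversion, so the minimum swap count equals the number of inversions.
Count inversions — for each element, later elements that are smaller:
27: 15, 24 → 2
15: none → 0
40: 28, 24, 35 → 3
44: 28, 24, 35 → 3
28: 24 → 1
24: none → 0
35: none → 0
Total inversions: 2 + 0 + 3 + 3 + 1 + 0 + 0 = 9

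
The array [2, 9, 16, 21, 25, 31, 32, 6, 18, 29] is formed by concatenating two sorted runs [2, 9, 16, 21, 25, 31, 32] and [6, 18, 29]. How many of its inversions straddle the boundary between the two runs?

Count, for every r in R, how many entries of L exceed r:
r = 6: 9, 16, 21, 25, 31, 32 → 6
r = 18: 21, 25, 31, 32 → 4
r = 29: 31, 32 → 2
Cross-inversions: 6 + 4 + 2 = 12

12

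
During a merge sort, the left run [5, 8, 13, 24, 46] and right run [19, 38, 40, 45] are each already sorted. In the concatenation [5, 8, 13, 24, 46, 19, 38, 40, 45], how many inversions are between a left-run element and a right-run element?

For each element r of the right run, count left-run elements greater than r:
r = 19: 24, 46 → 2
r = 38: 46 → 1
r = 40: 46 → 1
r = 45: 46 → 1
Cross-inversions: 2 + 1 + 1 + 1 = 5

5 split inversions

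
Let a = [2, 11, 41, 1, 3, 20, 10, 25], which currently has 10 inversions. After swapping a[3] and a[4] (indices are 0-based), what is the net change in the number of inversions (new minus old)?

+1

Positions 3 and 4 hold 1 and 3; after swapping, the array is [2, 11, 41, 3, 1, 20, 10, 25].
Count, for each position, how many later elements it exceeds:
2: 1
11: 3
41: 5
3: 1
1: 0
20: 1
10: 0
25: 0
Sum: 1 + 3 + 5 + 1 + 0 + 1 + 0 + 0 = 11
Change: 11 − 10 = +1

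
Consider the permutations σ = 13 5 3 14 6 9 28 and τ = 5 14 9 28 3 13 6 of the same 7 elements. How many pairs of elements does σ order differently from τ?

Assign each item its position (1..7) in the first ordering, then rewrite the second ordering as that position sequence:
positions: 13→1, 5→2, 3→3, 14→4, 6→5, 9→6, 28→7
second ordering as positions: [2, 4, 6, 7, 3, 1, 5]
Discordant pairs = inversions in this position sequence.
2: 1 → 1
4: 3, 1 → 2
6: 3, 1, 5 → 3
7: 3, 1, 5 → 3
3: 1 → 1
1: 0
5: 0
Total: 1 + 2 + 3 + 3 + 1 + 0 + 0 = 10

10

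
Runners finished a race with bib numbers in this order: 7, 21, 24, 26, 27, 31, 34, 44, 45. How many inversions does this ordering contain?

For each element, count later entries that are smaller:
7: 0
21: 0
24: 0
26: 0
27: 0
31: 0
34: 0
44: 0
45: 0
Sum: 0 + 0 + 0 + 0 + 0 + 0 + 0 + 0 + 0 = 0

Out-of-order pairs: 0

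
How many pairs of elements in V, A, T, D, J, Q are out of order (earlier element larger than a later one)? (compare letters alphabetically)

Sweep left to right; for each value list the smaller values that follow it:
V: 5
A: 0
T: 3
D: 0
J: 0
Q: 0
Sum: 5 + 0 + 3 + 0 + 0 + 0 = 8

8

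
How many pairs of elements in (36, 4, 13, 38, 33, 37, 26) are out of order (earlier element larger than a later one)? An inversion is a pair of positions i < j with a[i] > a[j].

9 inversions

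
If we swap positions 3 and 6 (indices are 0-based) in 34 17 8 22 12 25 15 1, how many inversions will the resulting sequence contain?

18

Positions 3 and 6 hold 22 and 15; after swapping, the array is [34, 17, 8, 15, 12, 25, 22, 1].
Element-by-element contributions:
34: 7
17: 4
8: 1
15: 2
12: 1
25: 2
22: 1
1: 0
Sum: 7 + 4 + 1 + 2 + 1 + 2 + 1 + 0 = 18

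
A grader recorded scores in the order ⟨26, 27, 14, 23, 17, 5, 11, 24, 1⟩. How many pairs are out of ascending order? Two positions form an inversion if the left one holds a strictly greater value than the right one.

27

For each element, count later entries that are smaller:
26 → 14, 23, 17, 5, 11, 24, 1 → 7
27 → 14, 23, 17, 5, 11, 24, 1 → 7
14 → 5, 11, 1 → 3
23 → 17, 5, 11, 1 → 4
17 → 5, 11, 1 → 3
5 → 1 → 1
11 → 1 → 1
24 → 1 → 1
1 → none → 0
Sum: 7 + 7 + 3 + 4 + 3 + 1 + 1 + 1 + 0 = 27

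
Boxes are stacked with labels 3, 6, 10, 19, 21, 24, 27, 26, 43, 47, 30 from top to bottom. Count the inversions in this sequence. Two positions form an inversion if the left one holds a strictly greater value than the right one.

Out-of-order pairs: 3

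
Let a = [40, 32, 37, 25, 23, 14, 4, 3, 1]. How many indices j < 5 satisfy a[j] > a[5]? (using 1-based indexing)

4

The element at index 5 is 23.
Elements before it: 40, 32, 37, 25
Those larger than 23: 40, 32, 37, 25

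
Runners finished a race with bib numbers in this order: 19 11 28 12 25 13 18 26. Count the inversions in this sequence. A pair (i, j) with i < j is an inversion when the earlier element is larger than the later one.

For each element, count later entries that are smaller:
19 → 11, 12, 13, 18 → 4
11 → none → 0
28 → 12, 25, 13, 18, 26 → 5
12 → none → 0
25 → 13, 18 → 2
13 → none → 0
18 → none → 0
26 → none → 0
Sum: 4 + 0 + 5 + 0 + 2 + 0 + 0 + 0 = 11

11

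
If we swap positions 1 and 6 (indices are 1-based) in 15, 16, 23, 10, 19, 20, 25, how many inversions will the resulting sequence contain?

10 inversions

Positions 1 and 6 hold 15 and 20; after swapping, the array is [20, 16, 23, 10, 19, 15, 25].
For each element, count later entries that are smaller:
20 → 16, 10, 19, 15 → 4
16 → 10, 15 → 2
23 → 10, 19, 15 → 3
10 → none → 0
19 → 15 → 1
15 → none → 0
25 → none → 0
Sum: 4 + 2 + 3 + 0 + 1 + 0 + 0 = 10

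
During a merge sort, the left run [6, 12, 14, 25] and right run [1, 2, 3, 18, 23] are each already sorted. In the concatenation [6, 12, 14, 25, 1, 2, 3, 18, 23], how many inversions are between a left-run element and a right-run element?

For each element r of the right run, count left-run elements greater than r:
r = 1: 6, 12, 14, 25 → 4
r = 2: 6, 12, 14, 25 → 4
r = 3: 6, 12, 14, 25 → 4
r = 18: 25 → 1
r = 23: 25 → 1
Cross-inversions: 4 + 4 + 4 + 1 + 1 = 14

14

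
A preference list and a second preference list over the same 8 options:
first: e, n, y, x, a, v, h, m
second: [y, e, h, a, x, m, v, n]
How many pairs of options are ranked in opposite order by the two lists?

12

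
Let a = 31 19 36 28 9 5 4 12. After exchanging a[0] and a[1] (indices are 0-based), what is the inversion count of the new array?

21 inversions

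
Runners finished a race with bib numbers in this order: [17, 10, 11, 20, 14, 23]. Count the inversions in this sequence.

4

Inversion pairs (indices are 1-based):
(1,2): 17 > 10
(1,3): 17 > 11
(1,5): 17 > 14
(4,5): 20 > 14
That's 4 pairs.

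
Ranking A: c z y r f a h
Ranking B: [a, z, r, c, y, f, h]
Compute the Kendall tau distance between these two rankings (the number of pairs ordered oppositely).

Assign each item its position (1..7) in the first ordering, then rewrite the second ordering as that position sequence:
positions: c→1, z→2, y→3, r→4, f→5, a→6, h→7
second ordering as positions: [6, 2, 4, 1, 3, 5, 7]
Discordant pairs = inversions in this position sequence.
6: 2, 4, 1, 3, 5 → 5
2: 1 → 1
4: 1, 3 → 2
1: 0
3: 0
5: 0
7: 0
Total: 5 + 1 + 2 + 0 + 0 + 0 + 0 = 8

There are 8 discordant pairs.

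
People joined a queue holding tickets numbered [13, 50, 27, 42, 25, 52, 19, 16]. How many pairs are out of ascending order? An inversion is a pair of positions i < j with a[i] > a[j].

There are 16 inversions.

Sweep left to right; for each value list the smaller values that follow it:
13 → none → 0
50 → 27, 42, 25, 19, 16 → 5
27 → 25, 19, 16 → 3
42 → 25, 19, 16 → 3
25 → 19, 16 → 2
52 → 19, 16 → 2
19 → 16 → 1
16 → none → 0
Sum: 0 + 5 + 3 + 3 + 2 + 2 + 1 + 0 = 16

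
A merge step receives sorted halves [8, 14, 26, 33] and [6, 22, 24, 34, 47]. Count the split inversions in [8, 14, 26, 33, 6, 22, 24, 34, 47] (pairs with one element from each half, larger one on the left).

Take each right-half value and tally the left-half values above it:
r = 6: 8, 14, 26, 33 → 4
r = 22: 26, 33 → 2
r = 24: 26, 33 → 2
r = 34: none → 0
r = 47: none → 0
Cross-inversions: 4 + 2 + 2 + 0 + 0 = 8

8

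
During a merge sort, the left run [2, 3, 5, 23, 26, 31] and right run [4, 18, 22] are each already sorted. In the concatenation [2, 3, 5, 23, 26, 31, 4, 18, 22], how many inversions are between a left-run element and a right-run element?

Count, for every r in R, how many entries of L exceed r:
r = 4: 5, 23, 26, 31 → 4
r = 18: 23, 26, 31 → 3
r = 22: 23, 26, 31 → 3
Cross-inversions: 4 + 3 + 3 = 10

Split inversions: 10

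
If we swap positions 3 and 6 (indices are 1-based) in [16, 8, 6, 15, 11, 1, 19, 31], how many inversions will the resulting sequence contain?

10

Positions 3 and 6 hold 6 and 1; after swapping, the array is [16, 8, 1, 15, 11, 6, 19, 31].
Sweep left to right; for each value list the smaller values that follow it:
16 → 8, 1, 15, 11, 6 → 5
8 → 1, 6 → 2
1 → none → 0
15 → 11, 6 → 2
11 → 6 → 1
6 → none → 0
19 → none → 0
31 → none → 0
Sum: 5 + 2 + 0 + 2 + 1 + 0 + 0 + 0 = 10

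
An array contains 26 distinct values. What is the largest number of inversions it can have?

325 inversions

A reversed (strictly descending) arrangement makes every pair an inversion, giving C(26, 2) inversions.
C(26, 2) = 26·25/2 = 325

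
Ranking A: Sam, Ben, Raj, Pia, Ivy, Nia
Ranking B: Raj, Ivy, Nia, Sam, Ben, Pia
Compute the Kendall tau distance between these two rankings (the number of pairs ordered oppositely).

8 discordant pairs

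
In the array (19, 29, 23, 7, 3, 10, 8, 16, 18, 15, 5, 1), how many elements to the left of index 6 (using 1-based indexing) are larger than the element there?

The element at index 6 is 10.
Elements before it: 19, 29, 23, 7, 3
Those larger than 10: 19, 29, 23

3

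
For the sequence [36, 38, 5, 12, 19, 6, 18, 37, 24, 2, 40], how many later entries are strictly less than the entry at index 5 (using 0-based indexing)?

The element at index 5 is 6.
Elements after it: 18, 37, 24, 2, 40
Those smaller than 6: 2

1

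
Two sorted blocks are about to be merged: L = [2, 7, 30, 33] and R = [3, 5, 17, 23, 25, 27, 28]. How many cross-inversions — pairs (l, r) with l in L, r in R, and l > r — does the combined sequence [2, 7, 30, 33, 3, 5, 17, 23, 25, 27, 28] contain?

For each element r of the right run, count left-run elements greater than r:
r = 3: 7, 30, 33 → 3
r = 5: 7, 30, 33 → 3
r = 17: 30, 33 → 2
r = 23: 30, 33 → 2
r = 25: 30, 33 → 2
r = 27: 30, 33 → 2
r = 28: 30, 33 → 2
Cross-inversions: 3 + 3 + 2 + 2 + 2 + 2 + 2 = 16

16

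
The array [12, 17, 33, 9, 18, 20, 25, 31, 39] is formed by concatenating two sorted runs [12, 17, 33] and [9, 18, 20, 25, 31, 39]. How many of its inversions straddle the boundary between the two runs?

Count, for every r in R, how many entries of L exceed r:
r = 9: 12, 17, 33 → 3
r = 18: 33 → 1
r = 20: 33 → 1
r = 25: 33 → 1
r = 31: 33 → 1
r = 39: none → 0
Cross-inversions: 3 + 1 + 1 + 1 + 1 + 0 = 7

7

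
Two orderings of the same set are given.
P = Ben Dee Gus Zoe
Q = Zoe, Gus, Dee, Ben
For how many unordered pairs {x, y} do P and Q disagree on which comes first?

6

Assign each item its position (1..4) in the first ordering, then rewrite the second ordering as that position sequence:
positions: Ben→1, Dee→2, Gus→3, Zoe→4
second ordering as positions: [4, 3, 2, 1]
Discordant pairs = inversions in this position sequence.
4: 3, 2, 1 → 3
3: 2, 1 → 2
2: 1 → 1
1: 0
Total: 3 + 2 + 1 + 0 = 6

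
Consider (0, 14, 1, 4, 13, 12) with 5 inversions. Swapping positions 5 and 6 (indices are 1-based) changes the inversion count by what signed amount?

-1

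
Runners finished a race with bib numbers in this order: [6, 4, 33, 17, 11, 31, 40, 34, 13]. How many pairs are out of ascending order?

There are 11 inversions.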